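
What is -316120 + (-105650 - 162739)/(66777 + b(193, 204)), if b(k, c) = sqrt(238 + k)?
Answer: -1409649888456013/4459167298 + 268389*sqrt(431)/4459167298 ≈ -3.1612e+5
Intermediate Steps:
-316120 + (-105650 - 162739)/(66777 + b(193, 204)) = -316120 + (-105650 - 162739)/(66777 + sqrt(238 + 193)) = -316120 - 268389/(66777 + sqrt(431))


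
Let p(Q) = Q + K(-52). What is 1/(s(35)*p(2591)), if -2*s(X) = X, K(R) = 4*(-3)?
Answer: -2/90265 ≈ -2.2157e-5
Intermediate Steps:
K(R) = -12
s(X) = -X/2
p(Q) = -12 + Q (p(Q) = Q - 12 = -12 + Q)
1/(s(35)*p(2591)) = 1/(((-½*35))*(-12 + 2591)) = 1/(-35/2*2579) = -2/35*1/2579 = -2/90265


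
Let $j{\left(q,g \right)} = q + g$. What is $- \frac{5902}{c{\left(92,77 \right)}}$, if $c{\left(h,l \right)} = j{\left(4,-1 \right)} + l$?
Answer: $- \frac{2951}{40} \approx -73.775$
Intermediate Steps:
$j{\left(q,g \right)} = g + q$
$c{\left(h,l \right)} = 3 + l$ ($c{\left(h,l \right)} = \left(-1 + 4\right) + l = 3 + l$)
$- \frac{5902}{c{\left(92,77 \right)}} = - \frac{5902}{3 + 77} = - \frac{5902}{80} = \left(-5902\right) \frac{1}{80} = - \frac{2951}{40}$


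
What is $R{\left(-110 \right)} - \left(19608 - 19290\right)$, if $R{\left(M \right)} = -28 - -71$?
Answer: $-275$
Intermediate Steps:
$R{\left(M \right)} = 43$ ($R{\left(M \right)} = -28 + 71 = 43$)
$R{\left(-110 \right)} - \left(19608 - 19290\right) = 43 - \left(19608 - 19290\right) = 43 - 318 = -275$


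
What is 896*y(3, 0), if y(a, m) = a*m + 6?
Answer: 5376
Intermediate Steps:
y(a, m) = 6 + a*m
896*y(3, 0) = 896*(6 + 3*0) = 896*(6 + 0) = 896*6 = 5376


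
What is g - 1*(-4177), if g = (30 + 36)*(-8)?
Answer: 3649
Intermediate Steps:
g = -528 (g = 66*(-8) = -528)
g - 1*(-4177) = -528 - 1*(-4177) = -528 + 4177 = 3649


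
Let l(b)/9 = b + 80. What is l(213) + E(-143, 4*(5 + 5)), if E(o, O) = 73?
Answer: 2710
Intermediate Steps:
l(b) = 720 + 9*b (l(b) = 9*(b + 80) = 9*(80 + b) = 720 + 9*b)
l(213) + E(-143, 4*(5 + 5)) = (720 + 9*213) + 73 = (720 + 1917) + 73 = 2637 + 73 = 2710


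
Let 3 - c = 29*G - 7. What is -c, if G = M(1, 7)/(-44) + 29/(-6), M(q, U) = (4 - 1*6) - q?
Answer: -19561/132 ≈ -148.19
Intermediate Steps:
M(q, U) = -2 - q (M(q, U) = (4 - 6) - q = -2 - q)
G = -629/132 (G = (-2 - 1*1)/(-44) + 29/(-6) = (-2 - 1)*(-1/44) + 29*(-⅙) = -3*(-1/44) - 29/6 = 3/44 - 29/6 = -629/132 ≈ -4.7652)
c = 19561/132 (c = 3 - (29*(-629/132) - 7) = 3 - (-18241/132 - 7) = 3 - 1*(-19165/132) = 3 + 19165/132 = 19561/132 ≈ 148.19)
-c = -1*19561/132 = -19561/132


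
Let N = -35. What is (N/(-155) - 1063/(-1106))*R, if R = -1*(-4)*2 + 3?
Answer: 447645/34286 ≈ 13.056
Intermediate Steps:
R = 11 (R = 4*2 + 3 = 8 + 3 = 11)
(N/(-155) - 1063/(-1106))*R = (-35/(-155) - 1063/(-1106))*11 = (-35*(-1/155) - 1063*(-1/1106))*11 = (7/31 + 1063/1106)*11 = (40695/34286)*11 = 447645/34286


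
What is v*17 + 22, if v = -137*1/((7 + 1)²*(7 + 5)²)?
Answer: 200423/9216 ≈ 21.747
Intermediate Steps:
v = -137/9216 (v = -137/((12*8)²) = -137/(96²) = -137/9216 ≈ -0.014865)
v*17 + 22 = -137/9216*17 + 22 = -2329/9216 + 22 = 200423/9216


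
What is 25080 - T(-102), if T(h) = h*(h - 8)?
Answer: 13860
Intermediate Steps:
T(h) = h*(-8 + h)
25080 - T(-102) = 25080 - (-102)*(-8 - 102) = 25080 - (-102)*(-110) = 25080 - 1*11220 = 25080 - 11220 = 13860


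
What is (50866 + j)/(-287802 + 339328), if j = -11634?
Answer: 19616/25763 ≈ 0.76140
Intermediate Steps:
(50866 + j)/(-287802 + 339328) = (50866 - 11634)/(-287802 + 339328) = 39232/51526 = 39232*(1/51526) = 19616/25763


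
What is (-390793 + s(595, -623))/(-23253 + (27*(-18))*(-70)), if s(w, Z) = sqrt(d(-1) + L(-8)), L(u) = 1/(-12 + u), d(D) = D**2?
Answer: -390793/10767 + sqrt(95)/107670 ≈ -36.295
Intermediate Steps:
s(w, Z) = sqrt(95)/10 (s(w, Z) = sqrt((-1)**2 + 1/(-12 - 8)) = sqrt(1 + 1/(-20)) = sqrt(1 - 1/20) = sqrt(19/20) = sqrt(95)/10)
(-390793 + s(595, -623))/(-23253 + (27*(-18))*(-70)) = (-390793 + sqrt(95)/10)/(-23253 + (27*(-18))*(-70)) = (-390793 + sqrt(95)/10)/(-23253 - 486*(-70)) = (-390793 + sqrt(95)/10)/(-23253 + 34020) = (-390793 + sqrt(95)/10)/10767 = (-390793 + sqrt(95)/10)*(1/10767) = -390793/10767 + sqrt(95)/107670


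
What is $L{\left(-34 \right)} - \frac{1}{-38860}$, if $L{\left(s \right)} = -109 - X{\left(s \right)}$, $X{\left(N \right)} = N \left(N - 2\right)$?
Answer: $- \frac{51800379}{38860} \approx -1333.0$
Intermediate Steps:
$X{\left(N \right)} = N \left(-2 + N\right)$
$L{\left(s \right)} = -109 - s \left(-2 + s\right)$
$L{\left(-34 \right)} - \frac{1}{-38860} = \left(-109 - - 34 \left(-2 - 34\right)\right) - \frac{1}{-38860} = \left(-109 - \left(-34\right) \left(-36\right)\right) - - \frac{1}{38860} = \left(-109 - 1224\right) + \frac{1}{38860} = -1333 + \frac{1}{38860} = - \frac{51800379}{38860}$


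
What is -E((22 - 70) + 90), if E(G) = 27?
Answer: -27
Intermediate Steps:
-E((22 - 70) + 90) = -1*27 = -27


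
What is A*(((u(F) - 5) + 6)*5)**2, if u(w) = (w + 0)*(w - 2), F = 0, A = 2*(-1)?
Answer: -50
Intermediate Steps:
A = -2
u(w) = w*(-2 + w)
A*(((u(F) - 5) + 6)*5)**2 = -2*25*((0*(-2 + 0) - 5) + 6)**2 = -2*25*((0*(-2) - 5) + 6)**2 = -2*25*((0 - 5) + 6)**2 = -2*25*(-5 + 6)**2 = -2*(1*5)**2 = -2*5**2 = -2*25 = -50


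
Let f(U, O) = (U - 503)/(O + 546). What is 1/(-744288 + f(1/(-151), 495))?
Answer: -52397/38998483654 ≈ -1.3436e-6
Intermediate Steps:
f(U, O) = (-503 + U)/(546 + O)
1/(-744288 + f(1/(-151), 495)) = 1/(-744288 + (-503 + 1/(-151))/(546 + 495)) = 1/(-744288 + (-503 - 1/151)/1041) = 1/(-744288 + (1/1041)*(-75954/151)) = 1/(-744288 - 25318/52397) = 1/(-38998483654/52397) = -52397/38998483654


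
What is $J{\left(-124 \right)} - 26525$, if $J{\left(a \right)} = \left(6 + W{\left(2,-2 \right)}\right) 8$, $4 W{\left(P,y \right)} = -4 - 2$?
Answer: $-26489$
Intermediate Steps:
$W{\left(P,y \right)} = - \frac{3}{2}$ ($W{\left(P,y \right)} = \frac{-4 - 2}{4} = \frac{1}{4} \left(-6\right) = - \frac{3}{2}$)
$J{\left(a \right)} = 36$ ($J{\left(a \right)} = \left(6 - \frac{3}{2}\right) 8 = \frac{9}{2} \cdot 8 = 36$)
$J{\left(-124 \right)} - 26525 = 36 - 26525 = -26489$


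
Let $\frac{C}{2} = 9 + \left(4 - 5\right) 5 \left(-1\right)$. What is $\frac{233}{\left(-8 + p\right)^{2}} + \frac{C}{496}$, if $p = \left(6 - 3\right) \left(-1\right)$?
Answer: $\frac{29739}{15004} \approx 1.9821$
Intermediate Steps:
$p = -3$ ($p = 3 \left(-1\right) = -3$)
$C = 28$ ($C = 2 \left(9 + \left(4 - 5\right) 5 \left(-1\right)\right) = 2 \left(9 + \left(-1\right) 5 \left(-1\right)\right) = 2 \left(9 - -5\right) = 2 \left(9 + 5\right) = 2 \cdot 14 = 28$)
$\frac{233}{\left(-8 + p\right)^{2}} + \frac{C}{496} = \frac{233}{\left(-8 - 3\right)^{2}} + \frac{28}{496} = \frac{233}{\left(-11\right)^{2}} + 28 \cdot \frac{1}{496} = \frac{233}{121} + \frac{7}{124} = \frac{29739}{15004}$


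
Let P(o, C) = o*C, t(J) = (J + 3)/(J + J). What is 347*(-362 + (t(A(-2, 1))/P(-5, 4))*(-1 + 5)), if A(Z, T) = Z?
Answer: -2511933/20 ≈ -1.2560e+5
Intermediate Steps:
t(J) = (3 + J)/(2*J) (t(J) = (3 + J)/((2*J)) = (3 + J)*(1/(2*J)) = (3 + J)/(2*J))
P(o, C) = C*o
347*(-362 + (t(A(-2, 1))/P(-5, 4))*(-1 + 5)) = 347*(-362 + (((1/2)*(3 - 2)/(-2))/((4*(-5))))*(-1 + 5)) = 347*(-362 + (((1/2)*(-1/2)*1)/(-20))*4) = 347*(-362 - 1/4*(-1/20)*4) = 347*(-362 + (1/80)*4) = 347*(-362 + 1/20) = 347*(-7239/20) = -2511933/20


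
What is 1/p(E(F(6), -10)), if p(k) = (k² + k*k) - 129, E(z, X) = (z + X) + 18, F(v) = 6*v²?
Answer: 1/100223 ≈ 9.9778e-6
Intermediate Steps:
E(z, X) = 18 + X + z (E(z, X) = (X + z) + 18 = 18 + X + z)
p(k) = -129 + 2*k² (p(k) = (k² + k²) - 129 = 2*k² - 129 = -129 + 2*k²)
1/p(E(F(6), -10)) = 1/(-129 + 2*(18 - 10 + 6*6²)²) = 1/(-129 + 2*(18 - 10 + 6*36)²) = 1/(-129 + 2*(18 - 10 + 216)²) = 1/(-129 + 2*224²) = 1/(-129 + 2*50176) = 1/(-129 + 100352) = 1/100223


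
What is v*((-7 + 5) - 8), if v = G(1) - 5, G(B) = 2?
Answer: 30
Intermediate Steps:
v = -3 (v = 2 - 5 = -3)
v*((-7 + 5) - 8) = -3*((-7 + 5) - 8) = -3*(-2 - 8) = -3*(-10) = 30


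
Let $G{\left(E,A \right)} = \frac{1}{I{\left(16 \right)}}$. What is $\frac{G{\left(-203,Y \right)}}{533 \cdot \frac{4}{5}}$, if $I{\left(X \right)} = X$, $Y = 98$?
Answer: $\frac{5}{34112} \approx 0.00014658$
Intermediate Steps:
$G{\left(E,A \right)} = \frac{1}{16}$
$\frac{G{\left(-203,Y \right)}}{533 \cdot \frac{4}{5}} = \frac{1}{16 \cdot 533 \cdot \frac{4}{5}} = \frac{1}{16 \cdot \frac{2132}{5}} = \frac{1}{16} \cdot \frac{5}{2132} = \frac{5}{34112}$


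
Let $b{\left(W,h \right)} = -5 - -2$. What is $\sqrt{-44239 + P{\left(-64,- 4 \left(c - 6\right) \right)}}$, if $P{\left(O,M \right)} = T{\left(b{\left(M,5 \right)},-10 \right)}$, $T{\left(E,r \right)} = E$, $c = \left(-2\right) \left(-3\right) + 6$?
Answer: $i \sqrt{44242} \approx 210.34 i$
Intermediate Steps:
$b{\left(W,h \right)} = -3$ ($b{\left(W,h \right)} = -5 + 2 = -3$)
$c = 12$ ($c = 6 + 6 = 12$)
$P{\left(O,M \right)} = -3$
$\sqrt{-44239 + P{\left(-64,- 4 \left(c - 6\right) \right)}} = \sqrt{-44239 - 3} = \sqrt{-44242} = i \sqrt{44242}$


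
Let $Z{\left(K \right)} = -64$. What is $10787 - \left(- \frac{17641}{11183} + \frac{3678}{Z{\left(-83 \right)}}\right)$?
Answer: $\frac{3881322721}{357856} \approx 10846.0$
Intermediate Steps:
$10787 - \left(- \frac{17641}{11183} + \frac{3678}{Z{\left(-83 \right)}}\right) = 10787 - \left(- \frac{17641}{11183} + \frac{3678}{-64}\right) = 10787 - \left(\left(-17641\right) \frac{1}{11183} + 3678 \left(- \frac{1}{64}\right)\right) = 10787 - \left(- \frac{17641}{11183} - \frac{1839}{32}\right) = 10787 - - \frac{21130049}{357856} = 10787 + \frac{21130049}{357856} = \frac{3881322721}{357856}$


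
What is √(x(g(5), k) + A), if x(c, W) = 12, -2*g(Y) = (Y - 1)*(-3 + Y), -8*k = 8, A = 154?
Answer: √166 ≈ 12.884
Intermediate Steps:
k = -1 (k = -⅛*8 = -1)
g(Y) = -(-1 + Y)*(-3 + Y)/2 (g(Y) = -(Y - 1)*(-3 + Y)/2 = -(-1 + Y)*(-3 + Y)/2)
√(x(g(5), k) + A) = √(12 + 154) = √166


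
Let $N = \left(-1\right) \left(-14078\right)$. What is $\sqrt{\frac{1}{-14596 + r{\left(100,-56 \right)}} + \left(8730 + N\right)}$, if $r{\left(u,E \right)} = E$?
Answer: $\frac{\sqrt{136012405705}}{2442} \approx 151.02$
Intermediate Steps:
$N = 14078$
$\sqrt{\frac{1}{-14596 + r{\left(100,-56 \right)}} + \left(8730 + N\right)} = \sqrt{\frac{1}{-14596 - 56} + \left(8730 + 14078\right)} = \sqrt{\frac{1}{-14652} + 22808} = \sqrt{- \frac{1}{14652} + 22808} = \sqrt{\frac{334182815}{14652}} = \frac{\sqrt{136012405705}}{2442}$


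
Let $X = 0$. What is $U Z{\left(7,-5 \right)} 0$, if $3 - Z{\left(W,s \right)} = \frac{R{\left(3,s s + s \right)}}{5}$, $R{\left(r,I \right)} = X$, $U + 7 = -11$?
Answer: $0$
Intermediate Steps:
$U = -18$ ($U = -7 - 11 = -18$)
$R{\left(r,I \right)} = 0$
$Z{\left(W,s \right)} = 3$ ($Z{\left(W,s \right)} = 3 - \frac{0}{5} = 3 - 0 \cdot \frac{1}{5} = 3 - 0 = 3 + 0 = 3$)
$U Z{\left(7,-5 \right)} 0 = \left(-18\right) 3 \cdot 0 = \left(-54\right) 0 = 0$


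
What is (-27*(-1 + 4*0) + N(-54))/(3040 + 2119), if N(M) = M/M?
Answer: 4/737 ≈ 0.0054274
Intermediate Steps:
N(M) = 1
(-27*(-1 + 4*0) + N(-54))/(3040 + 2119) = (-27*(-1 + 4*0) + 1)/(3040 + 2119) = (-27*(-1 + 0) + 1)/5159 = (-27*(-1) + 1)*(1/5159) = (27 + 1)*(1/5159) = 28*(1/5159) = 4/737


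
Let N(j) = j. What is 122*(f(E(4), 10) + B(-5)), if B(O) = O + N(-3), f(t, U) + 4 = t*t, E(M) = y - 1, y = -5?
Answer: 2928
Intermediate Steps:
E(M) = -6 (E(M) = -5 - 1 = -6)
f(t, U) = -4 + t² (f(t, U) = -4 + t*t = -4 + t²)
B(O) = -3 + O (B(O) = O - 3 = -3 + O)
122*(f(E(4), 10) + B(-5)) = 122*((-4 + (-6)²) + (-3 - 5)) = 122*((-4 + 36) - 8) = 122*(32 - 8) = 122*24 = 2928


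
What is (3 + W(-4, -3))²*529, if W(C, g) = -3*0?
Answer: 4761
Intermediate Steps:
W(C, g) = 0
(3 + W(-4, -3))²*529 = (3 + 0)²*529 = 3²*529 = 9*529 = 4761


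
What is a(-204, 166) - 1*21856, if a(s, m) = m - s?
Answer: -21486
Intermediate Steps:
a(-204, 166) - 1*21856 = (166 - 1*(-204)) - 1*21856 = (166 + 204) - 21856 = 370 - 21856 = -21486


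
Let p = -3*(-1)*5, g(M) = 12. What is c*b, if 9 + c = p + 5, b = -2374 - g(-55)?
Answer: -26246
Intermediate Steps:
p = 15 (p = 3*5 = 15)
b = -2386 (b = -2374 - 1*12 = -2374 - 12 = -2386)
c = 11 (c = -9 + (15 + 5) = -9 + 20 = 11)
c*b = 11*(-2386) = -26246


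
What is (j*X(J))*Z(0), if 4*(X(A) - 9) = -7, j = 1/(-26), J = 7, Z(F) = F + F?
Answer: 0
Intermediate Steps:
Z(F) = 2*F
j = -1/26 ≈ -0.038462
X(A) = 29/4 (X(A) = 9 + (1/4)*(-7) = 9 - 7/4 = 29/4)
(j*X(J))*Z(0) = (-1/26*29/4)*(2*0) = -29/104*0 = 0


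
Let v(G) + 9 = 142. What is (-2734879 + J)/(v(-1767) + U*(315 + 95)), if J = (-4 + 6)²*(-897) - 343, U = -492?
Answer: 2738810/201587 ≈ 13.586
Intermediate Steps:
v(G) = 133 (v(G) = -9 + 142 = 133)
J = -3931 (J = 2²*(-897) - 343 = 4*(-897) - 343 = -3588 - 343 = -3931)
(-2734879 + J)/(v(-1767) + U*(315 + 95)) = (-2734879 - 3931)/(133 - 492*(315 + 95)) = -2738810/(133 - 492*410) = -2738810/(133 - 201720) = -2738810/(-201587) = -2738810*(-1/201587) = 2738810/201587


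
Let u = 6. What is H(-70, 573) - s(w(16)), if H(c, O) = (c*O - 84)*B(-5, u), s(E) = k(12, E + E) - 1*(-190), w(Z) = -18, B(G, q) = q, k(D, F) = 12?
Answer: -241366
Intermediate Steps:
s(E) = 202 (s(E) = 12 - 1*(-190) = 12 + 190 = 202)
H(c, O) = -504 + 6*O*c (H(c, O) = (c*O - 84)*6 = (O*c - 84)*6 = (-84 + O*c)*6 = -504 + 6*O*c)
H(-70, 573) - s(w(16)) = (-504 + 6*573*(-70)) - 1*202 = (-504 - 240660) - 202 = -241164 - 202 = -241366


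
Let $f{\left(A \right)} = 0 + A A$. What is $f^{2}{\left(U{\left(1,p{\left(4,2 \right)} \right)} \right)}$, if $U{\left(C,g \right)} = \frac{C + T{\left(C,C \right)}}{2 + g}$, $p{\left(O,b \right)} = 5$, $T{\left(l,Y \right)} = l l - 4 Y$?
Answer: $\frac{16}{2401} \approx 0.0066639$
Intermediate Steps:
$T{\left(l,Y \right)} = l^{2} - 4 Y$
$U{\left(C,g \right)} = \frac{C^{2} - 3 C}{2 + g}$ ($U{\left(C,g \right)} = \frac{C + \left(C^{2} - 4 C\right)}{2 + g} = \frac{C^{2} - 3 C}{2 + g}$)
$f{\left(A \right)} = A^{2}$ ($f{\left(A \right)} = 0 + A^{2} = A^{2}$)
$f^{2}{\left(U{\left(1,p{\left(4,2 \right)} \right)} \right)} = \left(\left(1 \frac{1}{2 + 5} \left(-3 + 1\right)\right)^{2}\right)^{2} = \left(\left(1 \cdot \frac{1}{7} \left(-2\right)\right)^{2}\right)^{2} = \left(\left(- \frac{2}{7}\right)^{2}\right)^{2} = \left(\frac{4}{49}\right)^{2} = \frac{16}{2401}$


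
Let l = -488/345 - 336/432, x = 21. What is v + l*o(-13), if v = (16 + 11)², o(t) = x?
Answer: 235622/345 ≈ 682.96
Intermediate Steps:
o(t) = 21
v = 729 (v = 27² = 729)
l = -2269/1035 (l = -488*1/345 - 336*1/432 = -488/345 - 7/9 = -2269/1035 ≈ -2.1923)
v + l*o(-13) = 729 - 2269/1035*21 = 729 - 15883/345 = 235622/345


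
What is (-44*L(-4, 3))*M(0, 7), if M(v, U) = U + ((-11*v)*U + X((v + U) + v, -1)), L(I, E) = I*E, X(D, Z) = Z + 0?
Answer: 3168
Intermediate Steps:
X(D, Z) = Z
L(I, E) = E*I
M(v, U) = -1 + U - 11*U*v (M(v, U) = U + ((-11*v)*U - 1) = U + (-11*U*v - 1) = U + (-1 - 11*U*v) = -1 + U - 11*U*v)
(-44*L(-4, 3))*M(0, 7) = (-132*(-4))*(-1 + 7 - 11*7*0) = (-44*(-12))*(-1 + 7 + 0) = 528*6 = 3168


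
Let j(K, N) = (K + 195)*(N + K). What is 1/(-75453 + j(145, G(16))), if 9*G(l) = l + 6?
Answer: -9/227897 ≈ -3.9492e-5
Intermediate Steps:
G(l) = ⅔ + l/9 (G(l) = (l + 6)/9 = (6 + l)/9 = ⅔ + l/9)
j(K, N) = (195 + K)*(K + N)
1/(-75453 + j(145, G(16))) = 1/(-75453 + (145² + 195*145 + 195*(⅔ + (⅑)*16) + 145*(⅔ + (⅑)*16))) = 1/(-75453 + (21025 + 28275 + 195*(⅔ + 16/9) + 145*(⅔ + 16/9))) = 1/(-75453 + (21025 + 28275 + 195*(22/9) + 145*(22/9))) = 1/(-75453 + (21025 + 28275 + 1430/3 + 3190/9)) = 1/(-75453 + 451180/9) = 1/(-227897/9) = -9/227897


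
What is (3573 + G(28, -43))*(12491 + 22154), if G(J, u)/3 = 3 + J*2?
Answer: 129918750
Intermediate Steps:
G(J, u) = 9 + 6*J (G(J, u) = 3*(3 + J*2) = 3*(3 + 2*J) = 9 + 6*J)
(3573 + G(28, -43))*(12491 + 22154) = (3573 + (9 + 6*28))*(12491 + 22154) = (3573 + (9 + 168))*34645 = (3573 + 177)*34645 = 3750*34645 = 129918750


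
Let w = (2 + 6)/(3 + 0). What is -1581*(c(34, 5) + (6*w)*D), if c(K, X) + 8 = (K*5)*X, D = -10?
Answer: -1078242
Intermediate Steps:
c(K, X) = -8 + 5*K*X (c(K, X) = -8 + (K*5)*X = -8 + (5*K)*X = -8 + 5*K*X)
w = 8/3 ≈ 2.6667
-1581*(c(34, 5) + (6*w)*D) = -1581*((-8 + 5*34*5) + (6*(8/3))*(-10)) = -1581*((-8 + 850) + 16*(-10)) = -1581*(842 - 160) = -1581*682 = -1078242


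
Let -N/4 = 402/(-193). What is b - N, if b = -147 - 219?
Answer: -72246/193 ≈ -374.33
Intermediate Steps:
b = -366
N = 1608/193 (N = -1608/(-193) = -1608*(-1)/193 = -4*(-402/193) = 1608/193 ≈ 8.3316)
b - N = -366 - 1*1608/193 = -366 - 1608/193 = -72246/193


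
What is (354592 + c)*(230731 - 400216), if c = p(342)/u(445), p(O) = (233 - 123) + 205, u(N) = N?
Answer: -5348734913235/89 ≈ -6.0098e+10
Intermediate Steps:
p(O) = 315 (p(O) = 110 + 205 = 315)
c = 63/89 (c = 315/445 = 315*(1/445) = 63/89 ≈ 0.70786)
(354592 + c)*(230731 - 400216) = (354592 + 63/89)*(230731 - 400216) = (31558751/89)*(-169485) = -5348734913235/89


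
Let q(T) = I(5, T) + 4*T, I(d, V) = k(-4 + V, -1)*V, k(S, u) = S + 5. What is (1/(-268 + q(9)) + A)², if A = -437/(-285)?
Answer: 10569001/4536900 ≈ 2.3296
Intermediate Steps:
A = 23/15 (A = -437*(-1/285) = 23/15 ≈ 1.5333)
k(S, u) = 5 + S
I(d, V) = V*(1 + V) (I(d, V) = (5 + (-4 + V))*V = (1 + V)*V = V*(1 + V))
q(T) = 4*T + T*(1 + T) (q(T) = T*(1 + T) + 4*T = 4*T + T*(1 + T))
(1/(-268 + q(9)) + A)² = (1/(-268 + 9*(5 + 9)) + 23/15)² = (1/(-268 + 9*14) + 23/15)² = (1/(-268 + 126) + 23/15)² = (1/(-142) + 23/15)² = (-1/142 + 23/15)² = (3251/2130)² = 10569001/4536900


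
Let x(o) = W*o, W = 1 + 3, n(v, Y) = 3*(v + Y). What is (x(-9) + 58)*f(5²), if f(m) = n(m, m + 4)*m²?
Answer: 2227500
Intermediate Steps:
n(v, Y) = 3*Y + 3*v (n(v, Y) = 3*(Y + v) = 3*Y + 3*v)
W = 4
x(o) = 4*o
f(m) = m²*(12 + 6*m) (f(m) = (3*(m + 4) + 3*m)*m² = (3*(4 + m) + 3*m)*m² = ((12 + 3*m) + 3*m)*m² = (12 + 6*m)*m² = m²*(12 + 6*m))
(x(-9) + 58)*f(5²) = (4*(-9) + 58)*(6*(5²)²*(2 + 5²)) = (-36 + 58)*(6*25²*(2 + 25)) = 22*(6*625*27) = 22*101250 = 2227500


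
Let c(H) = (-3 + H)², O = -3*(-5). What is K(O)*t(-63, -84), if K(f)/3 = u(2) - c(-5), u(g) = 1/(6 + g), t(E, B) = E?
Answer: 96579/8 ≈ 12072.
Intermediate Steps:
O = 15
K(f) = -1533/8 (K(f) = 3*(1/(6 + 2) - (-3 - 5)²) = 3*(1/8 - 1*(-8)²) = 3*(⅛ - 1*64) = 3*(⅛ - 64) = 3*(-511/8) = -1533/8)
K(O)*t(-63, -84) = -1533/8*(-63) = 96579/8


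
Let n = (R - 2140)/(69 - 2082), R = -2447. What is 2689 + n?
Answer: 164168/61 ≈ 2691.3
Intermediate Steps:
n = 139/61 (n = (-2447 - 2140)/(69 - 2082) = -4587/(-2013) = -4587*(-1/2013) = 139/61 ≈ 2.2787)
2689 + n = 2689 + 139/61 = 164168/61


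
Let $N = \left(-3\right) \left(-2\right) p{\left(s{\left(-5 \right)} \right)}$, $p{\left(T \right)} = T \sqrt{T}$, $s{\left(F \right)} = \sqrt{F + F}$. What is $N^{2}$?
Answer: $- 360 i \sqrt{10} \approx - 1138.4 i$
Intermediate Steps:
$s{\left(F \right)} = \sqrt{2} \sqrt{F}$ ($s{\left(F \right)} = \sqrt{2 F} = \sqrt{2} \sqrt{F}$)
$p{\left(T \right)} = T^{\frac{3}{2}}$
$N = 6 \cdot 10^{\frac{3}{4}} i^{\frac{3}{2}}$ ($N = \left(-3\right) \left(-2\right) \left(\sqrt{2} \sqrt{-5}\right)^{\frac{3}{2}} = 6 \left(\sqrt{2} i \sqrt{5}\right)^{\frac{3}{2}} = 6 \left(i \sqrt{10}\right)^{\frac{3}{2}} = 6 \cdot 10^{\frac{3}{4}} i^{\frac{3}{2}} \approx -23.858 + 23.858 i$)
$N^{2} = \left(6 \cdot 10^{\frac{3}{4}} i^{\frac{3}{2}}\right)^{2} = - 360 i \sqrt{10}$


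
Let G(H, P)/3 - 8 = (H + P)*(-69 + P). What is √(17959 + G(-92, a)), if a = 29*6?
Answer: √43813 ≈ 209.32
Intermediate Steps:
a = 174
G(H, P) = 24 + 3*(-69 + P)*(H + P) (G(H, P) = 24 + 3*((H + P)*(-69 + P)) = 24 + 3*((-69 + P)*(H + P)) = 24 + 3*(-69 + P)*(H + P))
√(17959 + G(-92, a)) = √(17959 + (24 - 207*(-92) - 207*174 + 3*174² + 3*(-92)*174)) = √(17959 + (24 + 19044 - 36018 + 3*30276 - 48024)) = √(17959 + (24 + 19044 - 36018 + 90828 - 48024)) = √(17959 + 25854) = √43813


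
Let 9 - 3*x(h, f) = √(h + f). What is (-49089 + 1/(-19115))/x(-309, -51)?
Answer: -2815008708/936635 - 1876672472*I*√10/936635 ≈ -3005.4 - 6336.0*I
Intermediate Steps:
x(h, f) = 3 - √(f + h)/3 (x(h, f) = 3 - √(h + f)/3 = 3 - √(f + h)/3)
(-49089 + 1/(-19115))/x(-309, -51) = (-49089 + 1/(-19115))/(3 - √(-51 - 309)/3) = (-49089 - 1/19115)/(3 - 2*I*√10) = -938336236/(19115*(3 - 2*I*√10))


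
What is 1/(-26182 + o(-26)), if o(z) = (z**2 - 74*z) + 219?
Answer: -1/23363 ≈ -4.2803e-5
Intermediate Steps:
o(z) = 219 + z**2 - 74*z
1/(-26182 + o(-26)) = 1/(-26182 + (219 + (-26)**2 - 74*(-26))) = 1/(-26182 + (219 + 676 + 1924)) = 1/(-26182 + 2819) = 1/(-23363) = -1/23363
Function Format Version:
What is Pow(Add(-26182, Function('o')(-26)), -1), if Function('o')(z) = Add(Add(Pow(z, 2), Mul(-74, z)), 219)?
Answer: Rational(-1, 23363) ≈ -4.2803e-5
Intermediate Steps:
Function('o')(z) = Add(219, Pow(z, 2), Mul(-74, z))
Pow(Add(-26182, Function('o')(-26)), -1) = Pow(Add(-26182, Add(219, Pow(-26, 2), Mul(-74, -26))), -1) = Pow(Add(-26182, Add(219, 676, 1924)), -1) = Pow(Add(-26182, 2819), -1) = Pow(-23363, -1) = Rational(-1, 23363)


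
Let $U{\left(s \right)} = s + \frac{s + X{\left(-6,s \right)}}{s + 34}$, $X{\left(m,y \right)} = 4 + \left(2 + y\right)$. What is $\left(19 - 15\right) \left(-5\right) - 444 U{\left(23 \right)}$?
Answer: $- \frac{202104}{19} \approx -10637.0$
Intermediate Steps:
$X{\left(m,y \right)} = 6 + y$
$U{\left(s \right)} = s + \frac{6 + 2 s}{34 + s}$ ($U{\left(s \right)} = s + \frac{s + \left(6 + s\right)}{s + 34} = s + \frac{6 + 2 s}{34 + s}$)
$\left(19 - 15\right) \left(-5\right) - 444 U{\left(23 \right)} = \left(19 - 15\right) \left(-5\right) - 444 \frac{6 + 23^{2} + 36 \cdot 23}{34 + 23} = 4 \left(-5\right) - 444 \frac{6 + 529 + 828}{57} = -20 - 444 \cdot \frac{1}{57} \cdot 1363 = -20 - \frac{201724}{19} = - \frac{202104}{19}$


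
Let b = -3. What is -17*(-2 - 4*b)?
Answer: -170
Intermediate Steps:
-17*(-2 - 4*b) = -17*(-2 - 4*(-3)) = -17*(-2 + 12) = -17*10 = -170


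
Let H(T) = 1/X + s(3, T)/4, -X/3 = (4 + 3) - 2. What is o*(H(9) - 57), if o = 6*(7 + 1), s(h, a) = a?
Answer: -13156/5 ≈ -2631.2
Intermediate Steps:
X = -15 (X = -3*((4 + 3) - 2) = -3*(7 - 2) = -3*5 = -15)
H(T) = -1/15 + T/4 (H(T) = 1/(-15) + T/4 = 1*(-1/15) + T*(1/4) = -1/15 + T/4)
o = 48 (o = 6*8 = 48)
o*(H(9) - 57) = 48*((-1/15 + (1/4)*9) - 57) = 48*((-1/15 + 9/4) - 57) = 48*(131/60 - 57) = 48*(-3289/60) = -13156/5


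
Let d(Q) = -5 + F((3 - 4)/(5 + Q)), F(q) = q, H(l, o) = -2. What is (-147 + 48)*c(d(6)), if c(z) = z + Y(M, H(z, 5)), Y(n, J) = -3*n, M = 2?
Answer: 1098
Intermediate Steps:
d(Q) = -5 - 1/(5 + Q) (d(Q) = -5 + (3 - 4)/(5 + Q) = -5 - 1/(5 + Q))
c(z) = -6 + z (c(z) = z - 3*2 = z - 6 = -6 + z)
(-147 + 48)*c(d(6)) = (-147 + 48)*(-6 + (-26 - 5*6)/(5 + 6)) = -99*(-6 + (-26 - 30)/11) = -99*(-6 + (1/11)*(-56)) = -99*(-6 - 56/11) = -99*(-122/11) = 1098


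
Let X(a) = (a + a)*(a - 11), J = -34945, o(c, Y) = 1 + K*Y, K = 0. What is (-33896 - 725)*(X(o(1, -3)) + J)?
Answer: 1210523265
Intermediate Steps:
o(c, Y) = 1 (o(c, Y) = 1 + 0*Y = 1 + 0 = 1)
X(a) = 2*a*(-11 + a) (X(a) = (2*a)*(-11 + a) = 2*a*(-11 + a))
(-33896 - 725)*(X(o(1, -3)) + J) = (-33896 - 725)*(2*1*(-11 + 1) - 34945) = -34621*(2*1*(-10) - 34945) = -34621*(-20 - 34945) = -34621*(-34965) = 1210523265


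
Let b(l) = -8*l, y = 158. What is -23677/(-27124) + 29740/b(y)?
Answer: -12136563/535699 ≈ -22.656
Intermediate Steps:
-23677/(-27124) + 29740/b(y) = -23677/(-27124) + 29740/((-8*158)) = -23677*(-1/27124) + 29740/(-1264) = 23677/27124 + 29740*(-1/1264) = 23677/27124 - 7435/316 = -12136563/535699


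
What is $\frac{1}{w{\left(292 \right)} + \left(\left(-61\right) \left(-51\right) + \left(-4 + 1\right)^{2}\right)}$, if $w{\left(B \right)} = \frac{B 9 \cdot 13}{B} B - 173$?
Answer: $\frac{1}{37111} \approx 2.6946 \cdot 10^{-5}$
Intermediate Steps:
$w{\left(B \right)} = -173 + 117 B$ ($w{\left(B \right)} = \frac{9 B 13}{B} B - 173 = \frac{117 B}{B} B - 173 = 117 B - 173 = -173 + 117 B$)
$\frac{1}{w{\left(292 \right)} + \left(\left(-61\right) \left(-51\right) + \left(-4 + 1\right)^{2}\right)} = \frac{1}{\left(-173 + 117 \cdot 292\right) + \left(\left(-61\right) \left(-51\right) + \left(-4 + 1\right)^{2}\right)} = \frac{1}{\left(-173 + 34164\right) + \left(3111 + \left(-3\right)^{2}\right)} = \frac{1}{33991 + \left(3111 + 9\right)} = \frac{1}{33991 + 3120} = \frac{1}{37111}$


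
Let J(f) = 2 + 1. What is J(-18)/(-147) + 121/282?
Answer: 5647/13818 ≈ 0.40867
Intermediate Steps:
J(f) = 3
J(-18)/(-147) + 121/282 = 3/(-147) + 121/282 = 3*(-1/147) + 121*(1/282) = -1/49 + 121/282 = 5647/13818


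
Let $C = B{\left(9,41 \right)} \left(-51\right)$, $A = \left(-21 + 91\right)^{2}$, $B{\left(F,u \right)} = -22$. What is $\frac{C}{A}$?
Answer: $\frac{561}{2450} \approx 0.22898$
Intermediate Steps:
$A = 4900$ ($A = 70^{2} = 4900$)
$C = 1122$ ($C = \left(-22\right) \left(-51\right) = 1122$)
$\frac{C}{A} = \frac{1122}{4900} = 1122 \cdot \frac{1}{4900} = \frac{561}{2450}$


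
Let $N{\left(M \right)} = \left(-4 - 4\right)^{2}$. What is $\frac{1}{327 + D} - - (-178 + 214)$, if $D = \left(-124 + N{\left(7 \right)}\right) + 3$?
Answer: $\frac{9721}{270} \approx 36.004$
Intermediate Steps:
$N{\left(M \right)} = 64$ ($N{\left(M \right)} = \left(-8\right)^{2} = 64$)
$D = -57$ ($D = \left(-124 + 64\right) + 3 = -60 + 3 = -57$)
$\frac{1}{327 + D} - - (-178 + 214) = \frac{1}{327 - 57} - - (-178 + 214) = \frac{1}{270} - \left(-1\right) 36 = \frac{1}{270} - -36 = \frac{1}{270} + 36 = \frac{9721}{270}$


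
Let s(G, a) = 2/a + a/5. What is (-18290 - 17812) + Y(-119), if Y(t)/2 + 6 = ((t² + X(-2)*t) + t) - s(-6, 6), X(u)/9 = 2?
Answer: -184756/15 ≈ -12317.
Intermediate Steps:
X(u) = 18 (X(u) = 9*2 = 18)
s(G, a) = 2/a + a/5 (s(G, a) = 2/a + a*(⅕) = 2/a + a/5)
Y(t) = -226/15 + 2*t² + 38*t (Y(t) = -12 + 2*(((t² + 18*t) + t) - (2/6 + (⅕)*6)) = -12 + 2*((t² + 19*t) - (2*(⅙) + 6/5)) = -12 + 2*((t² + 19*t) - (⅓ + 6/5)) = -12 + 2*((t² + 19*t) - 1*23/15) = -12 + 2*((t² + 19*t) - 23/15) = -12 + 2*(-23/15 + t² + 19*t) = -12 + (-46/15 + 2*t² + 38*t) = -226/15 + 2*t² + 38*t)
(-18290 - 17812) + Y(-119) = (-18290 - 17812) + (-226/15 + 2*(-119)² + 38*(-119)) = -36102 + (-226/15 + 2*14161 - 4522) = -36102 + (-226/15 + 28322 - 4522) = -36102 + 356774/15 = -184756/15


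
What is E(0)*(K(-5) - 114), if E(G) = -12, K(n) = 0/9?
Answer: 1368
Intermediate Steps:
K(n) = 0 (K(n) = 0*(1/9) = 0)
E(0)*(K(-5) - 114) = -12*(0 - 114) = -12*(-114) = 1368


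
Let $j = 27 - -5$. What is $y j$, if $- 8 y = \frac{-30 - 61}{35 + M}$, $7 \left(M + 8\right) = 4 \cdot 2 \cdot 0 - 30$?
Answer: $\frac{2548}{159} \approx 16.025$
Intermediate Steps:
$j = 32$ ($j = 27 + 5 = 32$)
$M = - \frac{86}{7}$ ($M = -8 + \frac{4 \cdot 2 \cdot 0 - 30}{7} = -8 + \frac{8 \cdot 0 - 30}{7} = -8 + \frac{0 - 30}{7} = -8 + \frac{1}{7} \left(-30\right) = -8 - \frac{30}{7} = - \frac{86}{7} \approx -12.286$)
$y = \frac{637}{1272}$ ($y = - \frac{\left(-30 - 61\right) \frac{1}{35 - \frac{86}{7}}}{8} = - \frac{\left(-91\right) \frac{1}{\frac{159}{7}}}{8} = - \frac{\left(-91\right) \frac{7}{159}}{8} = \left(- \frac{1}{8}\right) \left(- \frac{637}{159}\right) = \frac{637}{1272} \approx 0.50079$)
$y j = \frac{637}{1272} \cdot 32 = \frac{2548}{159}$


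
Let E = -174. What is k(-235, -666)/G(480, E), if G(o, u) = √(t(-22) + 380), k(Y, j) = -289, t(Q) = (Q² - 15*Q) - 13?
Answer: -289*√1181/1181 ≈ -8.4095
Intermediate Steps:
t(Q) = -13 + Q² - 15*Q
G(o, u) = √1181 (G(o, u) = √((-13 + (-22)² - 15*(-22)) + 380) = √((-13 + 484 + 330) + 380) = √(801 + 380) = √1181)
k(-235, -666)/G(480, E) = -289*√1181/1181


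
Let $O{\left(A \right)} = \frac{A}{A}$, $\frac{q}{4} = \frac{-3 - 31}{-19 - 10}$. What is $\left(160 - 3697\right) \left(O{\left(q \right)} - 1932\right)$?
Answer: $6829947$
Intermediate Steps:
$q = \frac{136}{29}$ ($q = 4 \frac{-3 - 31}{-19 - 10} = 4 \left(- \frac{34}{-29}\right) = 4 \left(\left(-34\right) \left(- \frac{1}{29}\right)\right) = 4 \cdot \frac{34}{29} = \frac{136}{29} \approx 4.6897$)
$O{\left(A \right)} = 1$
$\left(160 - 3697\right) \left(O{\left(q \right)} - 1932\right) = \left(160 - 3697\right) \left(1 - 1932\right) = \left(-3537\right) \left(-1931\right) = 6829947$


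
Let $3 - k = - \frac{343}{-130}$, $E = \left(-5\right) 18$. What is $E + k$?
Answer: $- \frac{11653}{130} \approx -89.638$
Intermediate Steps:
$E = -90$
$k = \frac{47}{130}$ ($k = 3 - - \frac{343}{-130} = 3 - \left(-343\right) \left(- \frac{1}{130}\right) = 3 - \frac{343}{130} = \frac{47}{130} \approx 0.36154$)
$E + k = -90 + \frac{47}{130} = - \frac{11653}{130}$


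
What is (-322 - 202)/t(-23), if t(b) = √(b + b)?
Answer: 262*I*√46/23 ≈ 77.26*I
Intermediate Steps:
t(b) = √2*√b (t(b) = √(2*b) = √2*√b)
(-322 - 202)/t(-23) = (-322 - 202)/((√2*√(-23))) = -524*(-I*√46/46) = -(-262)*I*√46/23 = 262*I*√46/23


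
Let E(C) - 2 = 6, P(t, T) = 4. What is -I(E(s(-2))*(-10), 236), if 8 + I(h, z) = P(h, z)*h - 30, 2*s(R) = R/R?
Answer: 358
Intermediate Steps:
s(R) = ½ (s(R) = (R/R)/2 = (½)*1 = ½)
E(C) = 8 (E(C) = 2 + 6 = 8)
I(h, z) = -38 + 4*h (I(h, z) = -8 + (4*h - 30) = -8 + (-30 + 4*h) = -38 + 4*h)
-I(E(s(-2))*(-10), 236) = -(-38 + 4*(8*(-10))) = -(-38 + 4*(-80)) = -(-38 - 320) = -1*(-358) = 358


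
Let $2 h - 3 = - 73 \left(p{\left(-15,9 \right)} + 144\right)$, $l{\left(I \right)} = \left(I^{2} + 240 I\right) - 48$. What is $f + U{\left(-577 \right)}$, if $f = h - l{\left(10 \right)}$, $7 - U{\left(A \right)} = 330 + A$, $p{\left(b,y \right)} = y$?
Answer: $-7781$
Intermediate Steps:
$l{\left(I \right)} = -48 + I^{2} + 240 I$
$U{\left(A \right)} = -323 - A$ ($U{\left(A \right)} = 7 - \left(330 + A\right) = -323 - A$)
$h = -5583$ ($h = \frac{3}{2} + \frac{\left(-73\right) \left(9 + 144\right)}{2} = \frac{3}{2} + \frac{\left(-73\right) 153}{2} = \frac{3}{2} + \frac{1}{2} \left(-11169\right) = \frac{3}{2} - \frac{11169}{2} = -5583$)
$f = -8035$ ($f = -5583 - \left(-48 + 10^{2} + 240 \cdot 10\right) = -5583 - \left(-48 + 100 + 2400\right) = -5583 - 2452 = -8035$)
$f + U{\left(-577 \right)} = -8035 - -254 = -8035 + \left(-323 + 577\right) = -8035 + 254 = -7781$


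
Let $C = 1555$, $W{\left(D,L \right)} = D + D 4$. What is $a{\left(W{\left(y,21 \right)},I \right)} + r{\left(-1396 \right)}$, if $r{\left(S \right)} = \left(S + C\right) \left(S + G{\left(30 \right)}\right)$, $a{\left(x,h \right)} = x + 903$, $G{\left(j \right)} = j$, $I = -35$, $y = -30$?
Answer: $-216441$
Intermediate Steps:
$W{\left(D,L \right)} = 5 D$ ($W{\left(D,L \right)} = D + 4 D = 5 D$)
$a{\left(x,h \right)} = 903 + x$
$r{\left(S \right)} = \left(30 + S\right) \left(1555 + S\right)$ ($r{\left(S \right)} = \left(S + 1555\right) \left(S + 30\right) = \left(1555 + S\right) \left(30 + S\right) = \left(30 + S\right) \left(1555 + S\right)$)
$a{\left(W{\left(y,21 \right)},I \right)} + r{\left(-1396 \right)} = \left(903 + 5 \left(-30\right)\right) + \left(46650 + \left(-1396\right)^{2} + 1585 \left(-1396\right)\right) = \left(903 - 150\right) + \left(46650 + 1948816 - 2212660\right) = 753 - 217194 = -216441$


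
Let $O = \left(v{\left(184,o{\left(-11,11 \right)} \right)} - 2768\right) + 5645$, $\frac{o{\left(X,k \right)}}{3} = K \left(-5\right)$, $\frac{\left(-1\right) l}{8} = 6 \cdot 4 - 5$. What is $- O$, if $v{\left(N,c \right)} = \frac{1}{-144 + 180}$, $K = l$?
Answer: $- \frac{103573}{36} \approx -2877.0$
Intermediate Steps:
$l = -152$ ($l = - 8 \left(6 \cdot 4 - 5\right) = - 8 \left(24 - 5\right) = \left(-8\right) 19 = -152$)
$K = -152$
$o{\left(X,k \right)} = 2280$ ($o{\left(X,k \right)} = 3 \left(\left(-152\right) \left(-5\right)\right) = 3 \cdot 760 = 2280$)
$v{\left(N,c \right)} = \frac{1}{36}$
$O = \frac{103573}{36}$ ($O = \left(\frac{1}{36} - 2768\right) + 5645 = - \frac{99647}{36} + 5645 = \frac{103573}{36} \approx 2877.0$)
$- O = \left(-1\right) \frac{103573}{36} = - \frac{103573}{36}$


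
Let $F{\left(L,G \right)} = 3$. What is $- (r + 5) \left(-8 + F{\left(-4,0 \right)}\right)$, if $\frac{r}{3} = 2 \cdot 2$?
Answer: $85$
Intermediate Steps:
$r = 12$ ($r = 3 \cdot 2 \cdot 2 = 3 \cdot 4 = 12$)
$- (r + 5) \left(-8 + F{\left(-4,0 \right)}\right) = - (12 + 5) \left(-8 + 3\right) = \left(-1\right) 17 \left(-5\right) = \left(-17\right) \left(-5\right) = 85$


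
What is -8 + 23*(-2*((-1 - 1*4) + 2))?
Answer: 130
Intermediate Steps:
-8 + 23*(-2*((-1 - 1*4) + 2)) = -8 + 23*(-2*((-1 - 4) + 2)) = -8 + 23*(-2*(-5 + 2)) = -8 + 23*(-2*(-3)) = -8 + 23*6 = -8 + 138 = 130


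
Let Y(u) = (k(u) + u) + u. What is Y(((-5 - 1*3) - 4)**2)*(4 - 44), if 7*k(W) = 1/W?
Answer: -1451525/126 ≈ -11520.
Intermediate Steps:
k(W) = 1/(7*W)
Y(u) = 2*u + 1/(7*u) (Y(u) = (1/(7*u) + u) + u = (u + 1/(7*u)) + u = 2*u + 1/(7*u))
Y(((-5 - 1*3) - 4)**2)*(4 - 44) = (2*((-5 - 1*3) - 4)**2 + 1/(7*(((-5 - 1*3) - 4)**2)))*(4 - 44) = (2*((-5 - 3) - 4)**2 + 1/(7*(((-5 - 3) - 4)**2)))*(-40) = (2*(-8 - 4)**2 + 1/(7*((-8 - 4)**2)))*(-40) = (2*(-12)**2 + 1/(7*((-12)**2)))*(-40) = (2*144 + (1/7)/144)*(-40) = (288 + (1/7)*(1/144))*(-40) = (288 + 1/1008)*(-40) = (290305/1008)*(-40) = -1451525/126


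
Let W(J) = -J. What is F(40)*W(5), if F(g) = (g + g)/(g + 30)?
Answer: -40/7 ≈ -5.7143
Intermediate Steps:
F(g) = 2*g/(30 + g) (F(g) = (2*g)/(30 + g) = 2*g/(30 + g))
F(40)*W(5) = (2*40/(30 + 40))*(-1*5) = (2*40/70)*(-5) = (2*40*(1/70))*(-5) = (8/7)*(-5) = -40/7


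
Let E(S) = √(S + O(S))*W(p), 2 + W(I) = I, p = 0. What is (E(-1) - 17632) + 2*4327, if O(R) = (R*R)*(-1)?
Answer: -8978 - 2*I*√2 ≈ -8978.0 - 2.8284*I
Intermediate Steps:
O(R) = -R² (O(R) = R²*(-1) = -R²)
W(I) = -2 + I
E(S) = -2*√(S - S²) (E(S) = √(S - S²)*(-2 + 0) = √(S - S²)*(-2) = -2*√(S - S²))
(E(-1) - 17632) + 2*4327 = (-2*I*√2 - 17632) + 2*4327 = (-2*I*√2 - 17632) + 8654 = (-17632 - 2*I*√2) + 8654 = -8978 - 2*I*√2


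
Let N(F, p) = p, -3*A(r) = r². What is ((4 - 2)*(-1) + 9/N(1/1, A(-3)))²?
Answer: 25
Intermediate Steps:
A(r) = -r²/3
((4 - 2)*(-1) + 9/N(1/1, A(-3)))² = ((4 - 2)*(-1) + 9/((-⅓*(-3)²)))² = (2*(-1) + 9/((-⅓*9)))² = (-2 + 9/(-3))² = (-2 + 9*(-⅓))² = (-2 - 3)² = (-5)² = 25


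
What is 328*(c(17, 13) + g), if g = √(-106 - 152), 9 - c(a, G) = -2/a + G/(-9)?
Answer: 530048/153 + 328*I*√258 ≈ 3464.4 + 5268.5*I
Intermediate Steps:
c(a, G) = 9 + 2/a + G/9 (c(a, G) = 9 - (-2/a + G/(-9)) = 9 - (-2/a + G*(-⅑)) = 9 - (-2/a - G/9) = 9 + (2/a + G/9) = 9 + 2/a + G/9)
g = I*√258 (g = √(-258) = I*√258 ≈ 16.062*I)
328*(c(17, 13) + g) = 328*((9 + 2/17 + (⅑)*13) + I*√258) = 328*((9 + 2*(1/17) + 13/9) + I*√258) = 328*((9 + 2/17 + 13/9) + I*√258) = 328*(1616/153 + I*√258) = 530048/153 + 328*I*√258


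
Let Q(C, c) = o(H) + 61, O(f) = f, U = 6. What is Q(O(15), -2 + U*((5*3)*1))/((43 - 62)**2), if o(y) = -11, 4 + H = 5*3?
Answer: 50/361 ≈ 0.13850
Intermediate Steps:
H = 11 (H = -4 + 5*3 = -4 + 15 = 11)
Q(C, c) = 50 (Q(C, c) = -11 + 61 = 50)
Q(O(15), -2 + U*((5*3)*1))/((43 - 62)**2) = 50/((43 - 62)**2) = 50/((-19)**2) = 50/361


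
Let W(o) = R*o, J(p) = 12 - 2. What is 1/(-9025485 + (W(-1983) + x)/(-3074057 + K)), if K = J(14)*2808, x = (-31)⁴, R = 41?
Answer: -3045977/27491420566063 ≈ -1.1080e-7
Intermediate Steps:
x = 923521
J(p) = 10
W(o) = 41*o
K = 28080 (K = 10*2808 = 28080)
1/(-9025485 + (W(-1983) + x)/(-3074057 + K)) = 1/(-9025485 + (41*(-1983) + 923521)/(-3074057 + 28080)) = 1/(-9025485 + (-81303 + 923521)/(-3045977)) = 1/(-9025485 + 842218*(-1/3045977)) = 1/(-9025485 - 842218/3045977) = 1/(-27491420566063/3045977) = -3045977/27491420566063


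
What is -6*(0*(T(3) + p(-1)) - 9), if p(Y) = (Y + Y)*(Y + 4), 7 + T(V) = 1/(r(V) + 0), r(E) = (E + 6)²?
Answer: 54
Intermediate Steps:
r(E) = (6 + E)²
T(V) = -7 + (6 + V)⁻² (T(V) = -7 + 1/((6 + V)² + 0) = -7 + 1/((6 + V)²) = -7 + (6 + V)⁻²)
p(Y) = 2*Y*(4 + Y) (p(Y) = (2*Y)*(4 + Y) = 2*Y*(4 + Y))
-6*(0*(T(3) + p(-1)) - 9) = -6*(0*((-7 + (6 + 3)⁻²) + 2*(-1)*(4 - 1)) - 9) = -6*(0*((-7 + 9⁻²) + 2*(-1)*3) - 9) = -6*(0*((-7 + 1/81) - 6) - 9) = -6*(0*(-566/81 - 6) - 9) = -6*(0*(-1052/81) - 9) = -6*(0 - 9) = -6*(-9) = 54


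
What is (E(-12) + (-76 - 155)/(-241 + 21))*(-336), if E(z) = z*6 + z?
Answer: 139356/5 ≈ 27871.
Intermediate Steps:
E(z) = 7*z (E(z) = 6*z + z = 7*z)
(E(-12) + (-76 - 155)/(-241 + 21))*(-336) = (7*(-12) + (-76 - 155)/(-241 + 21))*(-336) = (-84 - 231/(-220))*(-336) = (-84 - 231*(-1/220))*(-336) = (-84 + 21/20)*(-336) = -1659/20*(-336) = 139356/5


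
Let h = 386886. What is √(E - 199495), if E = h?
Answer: √187391 ≈ 432.89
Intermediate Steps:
E = 386886
√(E - 199495) = √(386886 - 199495) = √187391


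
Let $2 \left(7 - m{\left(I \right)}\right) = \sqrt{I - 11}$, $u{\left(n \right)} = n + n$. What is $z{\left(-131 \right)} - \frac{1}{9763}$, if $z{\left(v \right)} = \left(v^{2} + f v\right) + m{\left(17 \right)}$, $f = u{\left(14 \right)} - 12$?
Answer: $\frac{147147935}{9763} - \frac{\sqrt{6}}{2} \approx 15071.0$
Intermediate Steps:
$u{\left(n \right)} = 2 n$
$m{\left(I \right)} = 7 - \frac{\sqrt{-11 + I}}{2}$ ($m{\left(I \right)} = 7 - \frac{\sqrt{I - 11}}{2} = 7 - \frac{\sqrt{-11 + I}}{2}$)
$f = 16$ ($f = 2 \cdot 14 - 12 = 28 - 12 = 16$)
$z{\left(v \right)} = 7 + v^{2} + 16 v - \frac{\sqrt{6}}{2}$ ($z{\left(v \right)} = \left(v^{2} + 16 v\right) + \left(7 - \frac{\sqrt{-11 + 17}}{2}\right) = \left(v^{2} + 16 v\right) + \left(7 - \frac{\sqrt{6}}{2}\right) = 7 + v^{2} + 16 v - \frac{\sqrt{6}}{2}$)
$z{\left(-131 \right)} - \frac{1}{9763} = \left(7 + \left(-131\right)^{2} + 16 \left(-131\right) - \frac{\sqrt{6}}{2}\right) - \frac{1}{9763} = \left(7 + 17161 - 2096 - \frac{\sqrt{6}}{2}\right) - \frac{1}{9763} = \left(15072 - \frac{\sqrt{6}}{2}\right) - \frac{1}{9763} = \frac{147147935}{9763} - \frac{\sqrt{6}}{2}$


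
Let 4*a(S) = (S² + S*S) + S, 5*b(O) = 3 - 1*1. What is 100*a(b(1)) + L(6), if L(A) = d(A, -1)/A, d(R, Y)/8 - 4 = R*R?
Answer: 214/3 ≈ 71.333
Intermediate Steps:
b(O) = ⅖ (b(O) = (3 - 1*1)/5 = (3 - 1)/5 = (⅕)*2 = ⅖)
d(R, Y) = 32 + 8*R² (d(R, Y) = 32 + 8*(R*R) = 32 + 8*R²)
a(S) = S²/2 + S/4 (a(S) = ((S² + S*S) + S)/4 = ((S² + S²) + S)/4 = (2*S² + S)/4 = (S + 2*S²)/4 = S²/2 + S/4)
L(A) = (32 + 8*A²)/A
100*a(b(1)) + L(6) = 100*((¼)*(⅖)*(1 + 2*(⅖))) + (8*6 + 32/6) = 100*((¼)*(⅖)*(1 + ⅘)) + (48 + 32*(⅙)) = 100*((¼)*(⅖)*(9/5)) + (48 + 16/3) = 100*(9/50) + 160/3 = 18 + 160/3 = 214/3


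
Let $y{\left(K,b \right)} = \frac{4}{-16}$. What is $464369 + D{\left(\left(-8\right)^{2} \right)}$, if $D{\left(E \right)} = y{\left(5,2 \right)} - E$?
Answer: $\frac{1857219}{4} \approx 4.6431 \cdot 10^{5}$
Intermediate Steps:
$y{\left(K,b \right)} = - \frac{1}{4}$ ($y{\left(K,b \right)} = 4 \left(- \frac{1}{16}\right) = - \frac{1}{4}$)
$D{\left(E \right)} = - \frac{1}{4} - E$
$464369 + D{\left(\left(-8\right)^{2} \right)} = 464369 - \frac{257}{4} = \frac{1857219}{4}$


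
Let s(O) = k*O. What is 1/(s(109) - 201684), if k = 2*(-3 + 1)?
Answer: -1/202120 ≈ -4.9476e-6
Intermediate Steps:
k = -4 (k = 2*(-2) = -4)
s(O) = -4*O
1/(s(109) - 201684) = 1/(-4*109 - 201684) = 1/(-436 - 201684) = 1/(-202120) = -1/202120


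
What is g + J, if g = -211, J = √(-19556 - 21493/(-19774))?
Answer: -211 + I*√7646187599674/19774 ≈ -211.0 + 139.84*I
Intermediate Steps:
J = I*√7646187599674/19774 (J = √(-19556 - 21493*(-1/19774)) = √(-19556 + 21493/19774) = √(-386678851/19774) = I*√7646187599674/19774 ≈ 139.84*I)
g + J = -211 + I*√7646187599674/19774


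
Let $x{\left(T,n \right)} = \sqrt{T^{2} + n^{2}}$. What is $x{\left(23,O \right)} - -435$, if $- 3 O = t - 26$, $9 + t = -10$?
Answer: $435 + \sqrt{754} \approx 462.46$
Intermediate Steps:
$t = -19$ ($t = -9 - 10 = -19$)
$O = 15$ ($O = - \frac{-19 - 26}{3} = \left(- \frac{1}{3}\right) \left(-45\right) = 15$)
$x{\left(23,O \right)} - -435 = \sqrt{23^{2} + 15^{2}} - -435 = \sqrt{529 + 225} + 435 = \sqrt{754} + 435 = 435 + \sqrt{754}$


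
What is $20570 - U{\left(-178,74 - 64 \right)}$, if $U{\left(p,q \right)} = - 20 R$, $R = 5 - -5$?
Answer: $20770$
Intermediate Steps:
$R = 10$ ($R = 5 + 5 = 10$)
$U{\left(p,q \right)} = -200$ ($U{\left(p,q \right)} = \left(-20\right) 10 = -200$)
$20570 - U{\left(-178,74 - 64 \right)} = 20570 - -200 = 20570 + 200 = 20770$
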